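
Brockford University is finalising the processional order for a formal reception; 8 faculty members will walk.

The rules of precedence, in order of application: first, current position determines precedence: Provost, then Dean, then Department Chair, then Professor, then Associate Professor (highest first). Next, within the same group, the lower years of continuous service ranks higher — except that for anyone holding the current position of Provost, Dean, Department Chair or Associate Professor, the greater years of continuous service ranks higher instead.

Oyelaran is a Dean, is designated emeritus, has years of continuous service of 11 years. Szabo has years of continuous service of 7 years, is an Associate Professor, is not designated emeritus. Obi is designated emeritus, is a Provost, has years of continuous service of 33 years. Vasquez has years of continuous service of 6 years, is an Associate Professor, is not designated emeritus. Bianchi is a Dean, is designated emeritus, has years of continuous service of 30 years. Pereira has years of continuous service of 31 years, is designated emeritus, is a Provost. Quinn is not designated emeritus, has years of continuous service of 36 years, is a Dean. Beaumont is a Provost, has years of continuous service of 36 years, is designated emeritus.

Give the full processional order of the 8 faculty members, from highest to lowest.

Beaumont, Obi, Pereira, Quinn, Bianchi, Oyelaran, Szabo, Vasquez

By current position: Beaumont, Obi and Pereira (Provost); then Quinn, Bianchi and Oyelaran (Dean); then Szabo and Vasquez (Associate Professor).
Among Beaumont, Obi and Pereira, by years of continuous service (higher first) (reversed rule for this group): Beaumont (36 years) before Obi (33 years) before Pereira (31 years).
Among Quinn, Bianchi and Oyelaran, by years of continuous service (higher first) (reversed rule for this group): Quinn (36 years) before Bianchi (30 years) before Oyelaran (11 years).
Among Szabo and Vasquez, by years of continuous service (higher first) (reversed rule for this group): Szabo (7 years) before Vasquez (6 years).
Full order: Beaumont, Obi, Pereira, Quinn, Bianchi, Oyelaran, Szabo, Vasquez.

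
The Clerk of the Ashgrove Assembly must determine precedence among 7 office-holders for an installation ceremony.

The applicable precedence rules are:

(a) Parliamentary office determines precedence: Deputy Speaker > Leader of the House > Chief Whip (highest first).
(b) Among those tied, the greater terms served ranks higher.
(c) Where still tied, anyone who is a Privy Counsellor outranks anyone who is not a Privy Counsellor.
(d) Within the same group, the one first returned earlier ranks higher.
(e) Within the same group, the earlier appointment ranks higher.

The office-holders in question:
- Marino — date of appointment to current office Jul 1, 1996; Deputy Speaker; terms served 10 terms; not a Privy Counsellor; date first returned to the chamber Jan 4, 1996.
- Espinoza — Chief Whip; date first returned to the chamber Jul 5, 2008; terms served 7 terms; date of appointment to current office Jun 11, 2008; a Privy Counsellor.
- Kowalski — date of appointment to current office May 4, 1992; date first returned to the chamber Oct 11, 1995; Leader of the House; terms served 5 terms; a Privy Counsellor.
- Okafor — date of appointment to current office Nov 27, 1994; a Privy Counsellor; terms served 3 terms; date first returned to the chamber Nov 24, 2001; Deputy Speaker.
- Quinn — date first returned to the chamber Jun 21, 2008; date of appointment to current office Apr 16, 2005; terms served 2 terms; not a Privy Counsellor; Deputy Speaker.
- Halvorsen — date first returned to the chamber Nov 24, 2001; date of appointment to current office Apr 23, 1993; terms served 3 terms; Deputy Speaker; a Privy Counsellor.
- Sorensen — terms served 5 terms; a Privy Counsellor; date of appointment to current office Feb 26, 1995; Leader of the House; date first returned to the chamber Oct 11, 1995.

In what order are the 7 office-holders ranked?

By parliamentary office: Marino, Halvorsen, Okafor and Quinn (Deputy Speaker); then Kowalski and Sorensen (Leader of the House); then Espinoza (Chief Whip).
Among Marino, Halvorsen, Okafor and Quinn, by terms served (higher first): Marino (10 terms) before Halvorsen and Okafor (3 terms) before Quinn (2 terms).
Halvorsen and Okafor are each a Privy Counsellor, so the next rule applies.
Halvorsen and Okafor both have date first returned to the chamber Nov 24, 2001, so the next rule applies.
Among Halvorsen and Okafor, by date of appointment to current office (earlier first): Halvorsen (Apr 23, 1993) before Okafor (Nov 27, 1994).
Kowalski and Sorensen both have terms served 5 terms, so the next rule applies.
Kowalski and Sorensen are each a Privy Counsellor, so the next rule applies.
Kowalski and Sorensen both have date first returned to the chamber Oct 11, 1995, so the next rule applies.
Among Kowalski and Sorensen, by date of appointment to current office (earlier first): Kowalski (May 4, 1992) before Sorensen (Feb 26, 1995).
Full order: Marino, Halvorsen, Okafor, Quinn, Kowalski, Sorensen, Espinoza.

Marino, Halvorsen, Okafor, Quinn, Kowalski, Sorensen, Espinoza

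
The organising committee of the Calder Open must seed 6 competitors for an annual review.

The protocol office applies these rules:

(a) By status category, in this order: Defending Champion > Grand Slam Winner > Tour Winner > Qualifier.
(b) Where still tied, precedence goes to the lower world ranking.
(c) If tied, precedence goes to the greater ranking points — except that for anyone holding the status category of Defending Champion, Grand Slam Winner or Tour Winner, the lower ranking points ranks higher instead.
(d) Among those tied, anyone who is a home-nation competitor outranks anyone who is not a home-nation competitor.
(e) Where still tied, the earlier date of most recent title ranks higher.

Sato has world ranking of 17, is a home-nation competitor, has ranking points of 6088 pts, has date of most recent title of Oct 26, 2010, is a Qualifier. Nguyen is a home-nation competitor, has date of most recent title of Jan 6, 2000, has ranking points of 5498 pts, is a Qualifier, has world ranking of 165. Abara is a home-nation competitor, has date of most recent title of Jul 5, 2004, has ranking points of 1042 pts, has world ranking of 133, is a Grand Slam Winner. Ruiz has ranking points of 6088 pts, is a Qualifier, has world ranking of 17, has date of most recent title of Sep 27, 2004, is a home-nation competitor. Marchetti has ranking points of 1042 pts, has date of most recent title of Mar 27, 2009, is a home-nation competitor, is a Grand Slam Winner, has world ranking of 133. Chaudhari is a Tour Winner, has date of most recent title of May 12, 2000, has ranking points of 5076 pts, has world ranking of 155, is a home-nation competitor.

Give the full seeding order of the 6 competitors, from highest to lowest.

By status category: Abara and Marchetti (Grand Slam Winner); then Chaudhari (Tour Winner); then Ruiz, Sato and Nguyen (Qualifier).
Abara and Marchetti both have world ranking 133, so the next rule applies.
Abara and Marchetti both have ranking points 1042 pts, so the next rule applies.
Abara and Marchetti are each a home-nation competitor, so the next rule applies.
Among Abara and Marchetti, by date of most recent title (earlier first): Abara (Jul 5, 2004) before Marchetti (Mar 27, 2009).
Among Ruiz, Sato and Nguyen, by world ranking (lower first): Ruiz and Sato (17) before Nguyen (165).
Ruiz and Sato both have ranking points 6088 pts, so the next rule applies.
Ruiz and Sato are each a home-nation competitor, so the next rule applies.
Among Ruiz and Sato, by date of most recent title (earlier first): Ruiz (Sep 27, 2004) before Sato (Oct 26, 2010).
Full order: Abara, Marchetti, Chaudhari, Ruiz, Sato, Nguyen.

Abara, Marchetti, Chaudhari, Ruiz, Sato, Nguyen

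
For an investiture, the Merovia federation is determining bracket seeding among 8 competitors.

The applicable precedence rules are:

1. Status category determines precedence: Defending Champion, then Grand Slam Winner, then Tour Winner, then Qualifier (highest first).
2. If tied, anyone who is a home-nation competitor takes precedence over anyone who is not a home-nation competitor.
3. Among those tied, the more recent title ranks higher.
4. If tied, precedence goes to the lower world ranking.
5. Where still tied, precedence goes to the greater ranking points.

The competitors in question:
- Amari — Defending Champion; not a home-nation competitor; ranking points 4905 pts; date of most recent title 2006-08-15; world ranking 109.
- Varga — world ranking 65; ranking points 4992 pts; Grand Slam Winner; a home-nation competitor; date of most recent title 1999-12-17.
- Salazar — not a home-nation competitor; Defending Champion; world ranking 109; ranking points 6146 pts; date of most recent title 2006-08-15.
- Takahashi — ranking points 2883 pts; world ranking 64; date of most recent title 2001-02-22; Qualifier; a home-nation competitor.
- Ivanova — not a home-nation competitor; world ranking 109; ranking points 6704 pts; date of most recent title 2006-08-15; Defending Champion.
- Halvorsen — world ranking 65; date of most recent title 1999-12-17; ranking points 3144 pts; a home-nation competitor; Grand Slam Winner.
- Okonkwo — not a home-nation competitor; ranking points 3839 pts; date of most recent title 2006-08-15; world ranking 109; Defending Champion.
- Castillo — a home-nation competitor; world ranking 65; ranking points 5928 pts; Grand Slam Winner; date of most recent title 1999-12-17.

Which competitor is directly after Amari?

By status category: Ivanova, Salazar, Amari and Okonkwo (Defending Champion); then Castillo, Varga and Halvorsen (Grand Slam Winner); then Takahashi (Qualifier).
Ivanova, Salazar, Amari and Okonkwo are each not a home-nation competitor, so the next rule applies.
Ivanova, Salazar, Amari and Okonkwo all have date of most recent title 2006-08-15, so the next rule applies.
Ivanova, Salazar, Amari and Okonkwo all have world ranking 109, so the next rule applies.
Among Ivanova, Salazar, Amari and Okonkwo, by ranking points (higher first): Ivanova (6704 pts) before Salazar (6146 pts) before Amari (4905 pts) before Okonkwo (3839 pts).
Castillo, Varga and Halvorsen are each a home-nation competitor, so the next rule applies.
Castillo, Varga and Halvorsen all have date of most recent title 1999-12-17, so the next rule applies.
Castillo, Varga and Halvorsen all have world ranking 65, so the next rule applies.
Among Castillo, Varga and Halvorsen, by ranking points (higher first): Castillo (5928 pts) before Varga (4992 pts) before Halvorsen (3144 pts).
Order: Ivanova, Salazar, Amari, Okonkwo, Castillo, Varga, Halvorsen, Takahashi.

Okonkwo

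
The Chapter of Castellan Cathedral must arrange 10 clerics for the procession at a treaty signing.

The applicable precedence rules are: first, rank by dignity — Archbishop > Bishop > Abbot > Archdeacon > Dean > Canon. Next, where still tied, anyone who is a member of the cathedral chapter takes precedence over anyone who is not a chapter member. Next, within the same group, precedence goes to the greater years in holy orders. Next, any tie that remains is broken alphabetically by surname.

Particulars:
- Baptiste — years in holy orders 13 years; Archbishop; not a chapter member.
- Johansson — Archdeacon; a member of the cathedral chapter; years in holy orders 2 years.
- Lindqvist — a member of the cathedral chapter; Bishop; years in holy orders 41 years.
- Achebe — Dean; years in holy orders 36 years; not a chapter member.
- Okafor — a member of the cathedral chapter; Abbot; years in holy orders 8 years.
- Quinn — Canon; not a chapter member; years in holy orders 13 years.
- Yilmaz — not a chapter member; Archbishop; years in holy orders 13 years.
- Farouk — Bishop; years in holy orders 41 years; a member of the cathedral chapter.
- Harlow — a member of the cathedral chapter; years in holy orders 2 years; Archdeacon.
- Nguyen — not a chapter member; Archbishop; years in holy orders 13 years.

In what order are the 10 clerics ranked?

Baptiste, Nguyen, Yilmaz, Farouk, Lindqvist, Okafor, Harlow, Johansson, Achebe, Quinn

By dignity: Baptiste, Nguyen and Yilmaz (Archbishop); then Farouk and Lindqvist (Bishop); then Okafor (Abbot); then Harlow and Johansson (Archdeacon); then Achebe (Dean); then Quinn (Canon).
Baptiste, Nguyen and Yilmaz are each not a chapter member, so the next rule applies.
Baptiste, Nguyen and Yilmaz all have years in holy orders 13 years, so the next rule applies.
Among Baptiste, Nguyen and Yilmaz, alphabetically by surname: Baptiste before Nguyen before Yilmaz.
Farouk and Lindqvist are each a member of the cathedral chapter, so the next rule applies.
Farouk and Lindqvist both have years in holy orders 41 years, so the next rule applies.
Among Farouk and Lindqvist, alphabetically by surname: Farouk before Lindqvist.
Harlow and Johansson are each a member of the cathedral chapter, so the next rule applies.
Harlow and Johansson both have years in holy orders 2 years, so the next rule applies.
Among Harlow and Johansson, alphabetically by surname: Harlow before Johansson.
Full order: Baptiste, Nguyen, Yilmaz, Farouk, Lindqvist, Okafor, Harlow, Johansson, Achebe, Quinn.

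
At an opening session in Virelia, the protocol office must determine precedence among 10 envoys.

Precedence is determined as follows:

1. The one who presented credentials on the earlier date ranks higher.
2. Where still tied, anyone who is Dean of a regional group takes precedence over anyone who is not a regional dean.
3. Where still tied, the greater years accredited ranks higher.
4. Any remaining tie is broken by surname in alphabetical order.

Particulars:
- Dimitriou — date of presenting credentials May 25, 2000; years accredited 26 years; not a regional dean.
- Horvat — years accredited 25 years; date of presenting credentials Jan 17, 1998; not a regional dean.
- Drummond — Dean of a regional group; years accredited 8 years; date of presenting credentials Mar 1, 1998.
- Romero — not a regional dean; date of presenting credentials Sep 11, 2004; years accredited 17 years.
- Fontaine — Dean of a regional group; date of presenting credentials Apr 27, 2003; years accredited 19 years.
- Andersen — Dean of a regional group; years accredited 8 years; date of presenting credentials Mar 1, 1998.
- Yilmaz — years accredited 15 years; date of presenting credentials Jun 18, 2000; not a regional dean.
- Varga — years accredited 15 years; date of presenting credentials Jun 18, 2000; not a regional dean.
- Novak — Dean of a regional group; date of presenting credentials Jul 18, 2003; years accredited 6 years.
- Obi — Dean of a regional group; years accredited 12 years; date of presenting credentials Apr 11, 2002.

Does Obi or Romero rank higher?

Obi

By date of presenting credentials (earlier first): Horvat (Jan 17, 1998); then Andersen and Drummond (both Mar 1, 1998); then Dimitriou (May 25, 2000); then Varga and Yilmaz (both Jun 18, 2000); then Obi (Apr 11, 2002); then Fontaine (Apr 27, 2003); then Novak (Jul 18, 2003); then Romero (Sep 11, 2004).
Andersen and Drummond are each Dean of a regional group, so the next rule applies.
Andersen and Drummond both have years accredited 8 years, so the next rule applies.
Among Andersen and Drummond, alphabetically by surname: Andersen before Drummond.
Varga and Yilmaz are each not a regional dean, so the next rule applies.
Varga and Yilmaz both have years accredited 15 years, so the next rule applies.
Among Varga and Yilmaz, alphabetically by surname: Varga before Yilmaz.
So Obi takes precedence.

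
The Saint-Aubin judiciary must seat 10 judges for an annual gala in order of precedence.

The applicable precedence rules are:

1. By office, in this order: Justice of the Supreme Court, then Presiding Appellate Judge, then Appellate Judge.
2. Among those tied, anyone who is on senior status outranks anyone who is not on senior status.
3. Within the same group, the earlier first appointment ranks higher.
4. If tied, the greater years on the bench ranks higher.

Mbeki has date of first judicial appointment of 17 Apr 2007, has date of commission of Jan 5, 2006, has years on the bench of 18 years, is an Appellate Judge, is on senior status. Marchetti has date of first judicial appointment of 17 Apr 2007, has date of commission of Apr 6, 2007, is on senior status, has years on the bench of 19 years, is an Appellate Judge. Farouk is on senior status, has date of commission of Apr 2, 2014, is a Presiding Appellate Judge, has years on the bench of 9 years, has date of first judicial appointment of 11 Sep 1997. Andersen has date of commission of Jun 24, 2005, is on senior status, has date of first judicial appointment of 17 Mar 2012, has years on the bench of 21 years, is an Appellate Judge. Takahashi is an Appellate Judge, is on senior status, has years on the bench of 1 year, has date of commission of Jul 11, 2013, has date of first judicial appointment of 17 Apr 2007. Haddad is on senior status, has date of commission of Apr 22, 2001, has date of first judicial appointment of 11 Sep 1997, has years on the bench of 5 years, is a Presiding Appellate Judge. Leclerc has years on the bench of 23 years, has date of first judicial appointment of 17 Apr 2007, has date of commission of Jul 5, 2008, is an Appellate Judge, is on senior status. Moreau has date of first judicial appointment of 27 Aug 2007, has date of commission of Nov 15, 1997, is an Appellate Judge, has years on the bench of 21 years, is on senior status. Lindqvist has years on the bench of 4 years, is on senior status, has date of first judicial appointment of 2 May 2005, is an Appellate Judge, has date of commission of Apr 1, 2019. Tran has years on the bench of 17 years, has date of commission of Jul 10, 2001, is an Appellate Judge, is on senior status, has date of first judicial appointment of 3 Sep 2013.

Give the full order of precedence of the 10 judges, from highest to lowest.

By office: Farouk and Haddad (Presiding Appellate Judge); then Lindqvist, Leclerc, Marchetti, Mbeki, Takahashi, Moreau, Andersen and Tran (Appellate Judge).
Farouk and Haddad are each on senior status, so the next rule applies.
Farouk and Haddad both have date of first judicial appointment 11 Sep 1997, so the next rule applies.
Among Farouk and Haddad, by years on the bench (higher first): Farouk (9 years) before Haddad (5 years).
Lindqvist, Leclerc, Marchetti, Mbeki, Takahashi, Moreau, Andersen and Tran are each on senior status, so the next rule applies.
Among Lindqvist, Leclerc, Marchetti, Mbeki, Takahashi, Moreau, Andersen and Tran, by date of first judicial appointment (earlier first): Lindqvist (2 May 2005) before Leclerc, Marchetti, Mbeki and Takahashi (17 Apr 2007) before Moreau (27 Aug 2007) before Andersen (17 Mar 2012) before Tran (3 Sep 2013).
Among Leclerc, Marchetti, Mbeki and Takahashi, by years on the bench (higher first): Leclerc (23 years) before Marchetti (19 years) before Mbeki (18 years) before Takahashi (1 year).
Full order: Farouk, Haddad, Lindqvist, Leclerc, Marchetti, Mbeki, Takahashi, Moreau, Andersen, Tran.

Farouk, Haddad, Lindqvist, Leclerc, Marchetti, Mbeki, Takahashi, Moreau, Andersen, Tran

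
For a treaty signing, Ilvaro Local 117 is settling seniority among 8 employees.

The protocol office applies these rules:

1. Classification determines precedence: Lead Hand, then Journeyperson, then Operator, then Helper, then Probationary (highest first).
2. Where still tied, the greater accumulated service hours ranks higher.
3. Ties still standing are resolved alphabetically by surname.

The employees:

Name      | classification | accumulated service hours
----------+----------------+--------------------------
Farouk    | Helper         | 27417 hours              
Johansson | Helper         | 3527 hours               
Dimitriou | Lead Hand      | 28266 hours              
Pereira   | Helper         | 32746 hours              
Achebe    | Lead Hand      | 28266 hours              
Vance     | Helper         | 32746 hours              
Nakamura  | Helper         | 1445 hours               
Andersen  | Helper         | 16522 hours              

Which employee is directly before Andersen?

By classification: Achebe and Dimitriou (Lead Hand); then Pereira, Vance, Farouk, Andersen, Johansson and Nakamura (Helper).
Achebe and Dimitriou both have accumulated service hours 28266 hours, so the next rule applies.
Among Achebe and Dimitriou, alphabetically by surname: Achebe before Dimitriou.
Among Pereira, Vance, Farouk, Andersen, Johansson and Nakamura, by accumulated service hours (higher first): Pereira and Vance (32746 hours) before Farouk (27417 hours) before Andersen (16522 hours) before Johansson (3527 hours) before Nakamura (1445 hours).
Among Pereira and Vance, alphabetically by surname: Pereira before Vance.
Order: Achebe, Dimitriou, Pereira, Vance, Farouk, Andersen, Johansson, Nakamura.

Farouk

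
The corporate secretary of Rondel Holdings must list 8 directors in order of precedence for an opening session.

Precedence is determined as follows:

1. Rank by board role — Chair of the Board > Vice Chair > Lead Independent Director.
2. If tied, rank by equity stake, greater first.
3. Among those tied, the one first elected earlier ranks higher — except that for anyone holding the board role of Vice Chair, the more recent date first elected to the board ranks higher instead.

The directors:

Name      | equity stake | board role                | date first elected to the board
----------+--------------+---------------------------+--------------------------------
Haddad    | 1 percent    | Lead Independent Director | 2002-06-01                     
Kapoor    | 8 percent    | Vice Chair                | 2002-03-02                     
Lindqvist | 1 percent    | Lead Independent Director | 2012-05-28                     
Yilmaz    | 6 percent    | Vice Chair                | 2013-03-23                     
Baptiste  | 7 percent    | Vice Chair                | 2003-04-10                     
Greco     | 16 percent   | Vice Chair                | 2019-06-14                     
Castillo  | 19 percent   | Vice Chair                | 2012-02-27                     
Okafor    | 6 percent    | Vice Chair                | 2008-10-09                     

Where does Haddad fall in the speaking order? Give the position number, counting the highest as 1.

7

By board role: Castillo, Greco, Kapoor, Baptiste, Yilmaz and Okafor (Vice Chair); then Haddad and Lindqvist (Lead Independent Director).
Among Castillo, Greco, Kapoor, Baptiste, Yilmaz and Okafor, by equity stake (higher first): Castillo (19 percent) before Greco (16 percent) before Kapoor (8 percent) before Baptiste (7 percent) before Yilmaz and Okafor (6 percent).
Among Yilmaz and Okafor, by date first elected to the board (later first) (reversed rule for this group): Yilmaz (2013-03-23) before Okafor (2008-10-09).
Haddad and Lindqvist both have equity stake 1 percent, so the next rule applies.
Among Haddad and Lindqvist, by date first elected to the board (earlier first): Haddad (2002-06-01) before Lindqvist (2012-05-28).
Order: Castillo, Greco, Kapoor, Baptiste, Yilmaz, Okafor, Haddad, Lindqvist. So position 7.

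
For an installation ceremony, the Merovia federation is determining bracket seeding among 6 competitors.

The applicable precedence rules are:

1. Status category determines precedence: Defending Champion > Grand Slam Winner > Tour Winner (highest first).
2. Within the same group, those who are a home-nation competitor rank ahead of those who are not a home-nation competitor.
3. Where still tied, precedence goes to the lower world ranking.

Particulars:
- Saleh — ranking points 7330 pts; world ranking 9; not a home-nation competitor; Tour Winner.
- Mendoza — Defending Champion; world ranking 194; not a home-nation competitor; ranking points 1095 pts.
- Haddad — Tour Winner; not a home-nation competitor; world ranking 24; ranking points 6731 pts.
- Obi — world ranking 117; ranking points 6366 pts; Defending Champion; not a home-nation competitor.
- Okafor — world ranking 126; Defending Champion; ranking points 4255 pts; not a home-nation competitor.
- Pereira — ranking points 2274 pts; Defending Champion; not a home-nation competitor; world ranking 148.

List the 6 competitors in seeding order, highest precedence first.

Obi, Okafor, Pereira, Mendoza, Saleh, Haddad

By status category: Obi, Okafor, Pereira and Mendoza (Defending Champion); then Saleh and Haddad (Tour Winner).
Obi, Okafor, Pereira and Mendoza are each not a home-nation competitor, so the next rule applies.
Among Obi, Okafor, Pereira and Mendoza, by world ranking (lower first): Obi (117) before Okafor (126) before Pereira (148) before Mendoza (194).
Saleh and Haddad are each not a home-nation competitor, so the next rule applies.
Among Saleh and Haddad, by world ranking (lower first): Saleh (9) before Haddad (24).
Full order: Obi, Okafor, Pereira, Mendoza, Saleh, Haddad.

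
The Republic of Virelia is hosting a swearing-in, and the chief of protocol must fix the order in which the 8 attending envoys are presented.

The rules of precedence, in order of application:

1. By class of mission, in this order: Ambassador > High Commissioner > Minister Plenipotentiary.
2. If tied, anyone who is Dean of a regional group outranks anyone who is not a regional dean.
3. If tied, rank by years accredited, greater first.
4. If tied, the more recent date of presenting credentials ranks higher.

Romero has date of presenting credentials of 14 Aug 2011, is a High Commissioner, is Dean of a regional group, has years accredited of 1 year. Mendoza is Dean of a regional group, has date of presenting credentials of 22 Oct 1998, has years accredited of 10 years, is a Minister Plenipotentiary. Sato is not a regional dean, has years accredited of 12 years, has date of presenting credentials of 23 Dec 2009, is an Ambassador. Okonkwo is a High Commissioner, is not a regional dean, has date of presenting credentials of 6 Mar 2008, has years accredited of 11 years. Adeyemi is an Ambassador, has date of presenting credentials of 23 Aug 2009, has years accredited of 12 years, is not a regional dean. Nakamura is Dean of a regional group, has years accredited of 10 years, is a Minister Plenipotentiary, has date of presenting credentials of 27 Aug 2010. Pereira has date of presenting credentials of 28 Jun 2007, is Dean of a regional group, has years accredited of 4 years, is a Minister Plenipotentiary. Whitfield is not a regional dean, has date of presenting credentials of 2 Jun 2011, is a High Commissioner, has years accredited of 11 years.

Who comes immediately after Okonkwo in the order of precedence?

By class of mission: Sato and Adeyemi (Ambassador); then Romero, Whitfield and Okonkwo (High Commissioner); then Nakamura, Mendoza and Pereira (Minister Plenipotentiary).
Sato and Adeyemi are each not a regional dean, so the next rule applies.
Sato and Adeyemi both have years accredited 12 years, so the next rule applies.
Among Sato and Adeyemi, by date of presenting credentials (later first): Sato (23 Dec 2009) before Adeyemi (23 Aug 2009).
Among Romero, Whitfield and Okonkwo, Dean of a regional group before not a regional dean: Romero (Dean of a regional group) before Whitfield and Okonkwo (not a regional dean).
Whitfield and Okonkwo both have years accredited 11 years, so the next rule applies.
Among Whitfield and Okonkwo, by date of presenting credentials (later first): Whitfield (2 Jun 2011) before Okonkwo (6 Mar 2008).
Nakamura, Mendoza and Pereira are each Dean of a regional group, so the next rule applies.
Among Nakamura, Mendoza and Pereira, by years accredited (higher first): Nakamura and Mendoza (10 years) before Pereira (4 years).
Among Nakamura and Mendoza, by date of presenting credentials (later first): Nakamura (27 Aug 2010) before Mendoza (22 Oct 1998).
Order: Sato, Adeyemi, Romero, Whitfield, Okonkwo, Nakamura, Mendoza, Pereira.

Nakamura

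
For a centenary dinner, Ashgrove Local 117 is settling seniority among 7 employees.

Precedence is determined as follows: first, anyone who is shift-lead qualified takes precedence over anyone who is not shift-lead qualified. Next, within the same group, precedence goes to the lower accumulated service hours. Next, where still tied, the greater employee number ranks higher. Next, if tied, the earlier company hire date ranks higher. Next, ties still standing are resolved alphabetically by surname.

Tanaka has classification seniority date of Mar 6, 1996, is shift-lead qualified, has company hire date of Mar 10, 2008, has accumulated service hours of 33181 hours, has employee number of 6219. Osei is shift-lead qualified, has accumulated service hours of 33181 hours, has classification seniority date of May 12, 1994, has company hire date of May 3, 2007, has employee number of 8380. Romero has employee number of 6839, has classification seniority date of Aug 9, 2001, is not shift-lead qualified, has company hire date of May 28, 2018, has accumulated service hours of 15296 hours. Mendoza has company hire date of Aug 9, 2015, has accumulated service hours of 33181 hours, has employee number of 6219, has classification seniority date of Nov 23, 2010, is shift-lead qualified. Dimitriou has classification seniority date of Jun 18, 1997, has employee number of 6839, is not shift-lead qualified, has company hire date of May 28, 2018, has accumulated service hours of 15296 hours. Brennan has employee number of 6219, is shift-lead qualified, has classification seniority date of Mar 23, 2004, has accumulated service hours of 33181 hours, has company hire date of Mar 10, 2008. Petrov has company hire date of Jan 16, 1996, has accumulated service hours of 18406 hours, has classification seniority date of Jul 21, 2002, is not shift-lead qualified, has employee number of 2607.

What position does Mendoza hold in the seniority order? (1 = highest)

4

By the first rule: Osei, Brennan, Tanaka and Mendoza (each shift-lead qualified); then Dimitriou, Romero and Petrov (each not shift-lead qualified).
Osei, Brennan, Tanaka and Mendoza all have accumulated service hours 33181 hours, so the next rule applies.
Among Osei, Brennan, Tanaka and Mendoza, by employee number (higher first): Osei (8380) before Brennan, Tanaka and Mendoza (6219).
Among Brennan, Tanaka and Mendoza, by company hire date (earlier first): Brennan and Tanaka (Mar 10, 2008) before Mendoza (Aug 9, 2015).
Among Brennan and Tanaka, alphabetically by surname: Brennan before Tanaka.
Among Dimitriou, Romero and Petrov, by accumulated service hours (lower first): Dimitriou and Romero (15296 hours) before Petrov (18406 hours).
Dimitriou and Romero both have employee number 6839, so the next rule applies.
Dimitriou and Romero both have company hire date May 28, 2018, so the next rule applies.
Among Dimitriou and Romero, alphabetically by surname: Dimitriou before Romero.
Order: Osei, Brennan, Tanaka, Mendoza, Dimitriou, Romero, Petrov. So position 4.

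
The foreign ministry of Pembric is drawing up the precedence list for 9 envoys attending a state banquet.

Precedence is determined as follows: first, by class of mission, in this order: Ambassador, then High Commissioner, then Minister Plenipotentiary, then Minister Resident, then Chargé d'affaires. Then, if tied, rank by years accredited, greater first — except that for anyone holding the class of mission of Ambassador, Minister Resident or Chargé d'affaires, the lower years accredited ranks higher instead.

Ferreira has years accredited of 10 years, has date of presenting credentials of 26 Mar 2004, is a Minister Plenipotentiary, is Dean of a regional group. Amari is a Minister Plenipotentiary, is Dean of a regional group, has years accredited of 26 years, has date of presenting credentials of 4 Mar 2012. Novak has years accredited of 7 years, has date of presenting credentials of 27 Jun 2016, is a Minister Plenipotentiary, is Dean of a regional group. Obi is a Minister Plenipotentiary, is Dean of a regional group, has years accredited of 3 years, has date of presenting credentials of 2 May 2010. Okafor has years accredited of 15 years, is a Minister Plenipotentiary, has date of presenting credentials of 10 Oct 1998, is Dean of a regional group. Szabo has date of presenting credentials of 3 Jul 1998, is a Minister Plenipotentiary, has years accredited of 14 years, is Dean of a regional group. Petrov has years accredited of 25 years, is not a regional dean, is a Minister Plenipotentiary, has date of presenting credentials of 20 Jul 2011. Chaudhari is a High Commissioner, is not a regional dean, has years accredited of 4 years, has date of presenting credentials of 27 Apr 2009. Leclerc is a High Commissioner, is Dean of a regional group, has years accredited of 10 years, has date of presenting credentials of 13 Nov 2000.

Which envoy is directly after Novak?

By class of mission: Leclerc and Chaudhari (High Commissioner); then Amari, Petrov, Okafor, Szabo, Ferreira, Novak and Obi (Minister Plenipotentiary).
Among Leclerc and Chaudhari, by years accredited (higher first): Leclerc (10 years) before Chaudhari (4 years).
Among Amari, Petrov, Okafor, Szabo, Ferreira, Novak and Obi, by years accredited (higher first): Amari (26 years) before Petrov (25 years) before Okafor (15 years) before Szabo (14 years) before Ferreira (10 years) before Novak (7 years) before Obi (3 years).
Order: Leclerc, Chaudhari, Amari, Petrov, Okafor, Szabo, Ferreira, Novak, Obi.

Obi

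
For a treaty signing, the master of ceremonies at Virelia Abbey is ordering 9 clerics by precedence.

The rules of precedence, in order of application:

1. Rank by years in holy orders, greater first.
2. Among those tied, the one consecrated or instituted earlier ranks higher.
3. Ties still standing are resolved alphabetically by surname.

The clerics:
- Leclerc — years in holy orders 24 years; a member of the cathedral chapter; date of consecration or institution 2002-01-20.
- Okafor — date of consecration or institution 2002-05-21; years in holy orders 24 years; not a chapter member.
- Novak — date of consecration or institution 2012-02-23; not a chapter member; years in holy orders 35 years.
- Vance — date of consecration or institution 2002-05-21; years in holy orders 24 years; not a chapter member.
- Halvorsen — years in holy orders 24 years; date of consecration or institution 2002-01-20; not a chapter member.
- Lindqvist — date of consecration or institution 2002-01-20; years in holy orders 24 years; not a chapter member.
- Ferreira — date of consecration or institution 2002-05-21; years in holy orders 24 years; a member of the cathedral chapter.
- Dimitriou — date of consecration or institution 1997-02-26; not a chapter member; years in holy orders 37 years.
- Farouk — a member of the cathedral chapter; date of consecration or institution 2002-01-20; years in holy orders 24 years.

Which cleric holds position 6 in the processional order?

Lindqvist

By years in holy orders (higher first): Dimitriou (37 years); then Novak (35 years); then Farouk, Halvorsen, Leclerc, Lindqvist, Ferreira, Okafor and Vance (each 24 years).
Among Farouk, Halvorsen, Leclerc, Lindqvist, Ferreira, Okafor and Vance, by date of consecration or institution (earlier first): Farouk, Halvorsen, Leclerc and Lindqvist (2002-01-20) before Ferreira, Okafor and Vance (2002-05-21).
Among Farouk, Halvorsen, Leclerc and Lindqvist, alphabetically by surname: Farouk before Halvorsen before Leclerc before Lindqvist.
Among Ferreira, Okafor and Vance, alphabetically by surname: Ferreira before Okafor before Vance.
Order: Dimitriou, Novak, Farouk, Halvorsen, Leclerc, Lindqvist, Ferreira, Okafor, Vance.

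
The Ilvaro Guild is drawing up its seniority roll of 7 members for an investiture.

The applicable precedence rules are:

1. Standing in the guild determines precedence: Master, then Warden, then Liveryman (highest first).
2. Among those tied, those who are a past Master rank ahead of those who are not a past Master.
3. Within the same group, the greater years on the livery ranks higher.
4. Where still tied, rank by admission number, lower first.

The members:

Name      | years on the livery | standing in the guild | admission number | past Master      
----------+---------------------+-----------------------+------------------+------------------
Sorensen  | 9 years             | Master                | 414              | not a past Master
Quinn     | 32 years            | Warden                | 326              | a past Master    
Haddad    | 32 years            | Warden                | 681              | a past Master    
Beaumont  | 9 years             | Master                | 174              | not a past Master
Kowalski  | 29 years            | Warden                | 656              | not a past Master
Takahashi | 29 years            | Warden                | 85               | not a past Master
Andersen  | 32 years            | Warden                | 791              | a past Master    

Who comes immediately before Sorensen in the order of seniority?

By standing in the guild: Beaumont and Sorensen (Master); then Quinn, Haddad, Andersen, Takahashi and Kowalski (Warden).
Beaumont and Sorensen are each not a past Master, so the next rule applies.
Beaumont and Sorensen both have years on the livery 9 years, so the next rule applies.
Among Beaumont and Sorensen, by admission number (lower first): Beaumont (174) before Sorensen (414).
Among Quinn, Haddad, Andersen, Takahashi and Kowalski, a past Master before not a past Master: Quinn, Haddad and Andersen (a past Master) before Takahashi and Kowalski (not a past Master).
Quinn, Haddad and Andersen all have years on the livery 32 years, so the next rule applies.
Among Quinn, Haddad and Andersen, by admission number (lower first): Quinn (326) before Haddad (681) before Andersen (791).
Takahashi and Kowalski both have years on the livery 29 years, so the next rule applies.
Among Takahashi and Kowalski, by admission number (lower first): Takahashi (85) before Kowalski (656).
Order: Beaumont, Sorensen, Quinn, Haddad, Andersen, Takahashi, Kowalski.

Beaumont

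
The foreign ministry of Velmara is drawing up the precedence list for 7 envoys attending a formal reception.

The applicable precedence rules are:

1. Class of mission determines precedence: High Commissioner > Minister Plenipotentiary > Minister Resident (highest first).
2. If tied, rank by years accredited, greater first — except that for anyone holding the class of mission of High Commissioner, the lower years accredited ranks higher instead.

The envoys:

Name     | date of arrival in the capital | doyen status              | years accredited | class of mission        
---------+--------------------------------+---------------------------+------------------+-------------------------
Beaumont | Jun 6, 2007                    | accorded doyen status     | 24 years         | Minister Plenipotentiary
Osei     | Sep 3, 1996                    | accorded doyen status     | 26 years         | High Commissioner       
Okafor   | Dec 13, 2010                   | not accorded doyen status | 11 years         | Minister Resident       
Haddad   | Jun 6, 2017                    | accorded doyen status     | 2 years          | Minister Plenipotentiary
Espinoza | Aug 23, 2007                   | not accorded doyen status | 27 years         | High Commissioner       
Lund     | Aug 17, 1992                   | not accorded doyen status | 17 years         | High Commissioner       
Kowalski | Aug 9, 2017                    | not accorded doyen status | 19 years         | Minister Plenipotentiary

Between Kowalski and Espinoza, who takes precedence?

By class of mission: Lund, Osei and Espinoza (High Commissioner); then Beaumont, Kowalski and Haddad (Minister Plenipotentiary); then Okafor (Minister Resident).
Among Lund, Osei and Espinoza, by years accredited (lower first) (reversed rule for this group): Lund (17 years) before Osei (26 years) before Espinoza (27 years).
Among Beaumont, Kowalski and Haddad, by years accredited (higher first): Beaumont (24 years) before Kowalski (19 years) before Haddad (2 years).
So Espinoza takes precedence.

Espinoza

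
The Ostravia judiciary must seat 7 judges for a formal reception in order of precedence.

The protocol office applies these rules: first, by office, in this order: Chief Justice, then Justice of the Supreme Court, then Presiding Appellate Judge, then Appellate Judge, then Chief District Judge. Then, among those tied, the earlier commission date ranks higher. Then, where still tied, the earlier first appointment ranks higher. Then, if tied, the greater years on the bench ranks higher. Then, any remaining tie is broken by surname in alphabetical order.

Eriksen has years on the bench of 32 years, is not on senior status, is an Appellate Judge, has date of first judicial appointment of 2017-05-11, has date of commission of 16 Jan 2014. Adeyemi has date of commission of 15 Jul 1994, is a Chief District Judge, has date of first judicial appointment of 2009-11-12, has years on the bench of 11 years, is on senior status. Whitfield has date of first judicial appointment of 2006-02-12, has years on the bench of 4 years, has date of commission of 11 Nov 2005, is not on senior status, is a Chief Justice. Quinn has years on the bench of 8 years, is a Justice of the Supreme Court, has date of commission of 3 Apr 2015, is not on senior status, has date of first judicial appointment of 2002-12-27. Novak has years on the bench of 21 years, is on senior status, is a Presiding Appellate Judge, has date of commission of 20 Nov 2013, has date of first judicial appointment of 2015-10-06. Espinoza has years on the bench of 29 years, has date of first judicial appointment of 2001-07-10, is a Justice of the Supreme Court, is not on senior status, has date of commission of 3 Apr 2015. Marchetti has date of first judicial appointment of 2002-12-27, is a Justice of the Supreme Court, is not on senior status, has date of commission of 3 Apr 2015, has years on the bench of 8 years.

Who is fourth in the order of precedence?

Quinn

By office: Whitfield (Chief Justice); then Espinoza, Marchetti and Quinn (Justice of the Supreme Court); then Novak (Presiding Appellate Judge); then Eriksen (Appellate Judge); then Adeyemi (Chief District Judge).
Espinoza, Marchetti and Quinn all have date of commission 3 Apr 2015, so the next rule applies.
Among Espinoza, Marchetti and Quinn, by date of first judicial appointment (earlier first): Espinoza (2001-07-10) before Marchetti and Quinn (2002-12-27).
Marchetti and Quinn both have years on the bench 8 years, so the next rule applies.
Among Marchetti and Quinn, alphabetically by surname: Marchetti before Quinn.
Order: Whitfield, Espinoza, Marchetti, Quinn, Novak, Eriksen, Adeyemi.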